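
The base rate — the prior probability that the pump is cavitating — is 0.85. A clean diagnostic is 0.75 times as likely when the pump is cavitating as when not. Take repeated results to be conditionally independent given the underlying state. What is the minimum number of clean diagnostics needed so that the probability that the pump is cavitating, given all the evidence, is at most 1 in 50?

20

Prior odds: 0.85 ÷ 0.15 = 17/3.
Likelihood ratio per clean diagnostic = 0.75.
Target odds: 0.02 ÷ 0.98 = 1/49.
Need (17/3) × 0.75ⁿ ≤ 1/49, i.e. 0.75ⁿ ≤ 3/833.
0.75¹⁹ ≈0.00422828 is still above 3/833 but 0.75²⁰ ≈0.00317121 is at or below it, so n = 20.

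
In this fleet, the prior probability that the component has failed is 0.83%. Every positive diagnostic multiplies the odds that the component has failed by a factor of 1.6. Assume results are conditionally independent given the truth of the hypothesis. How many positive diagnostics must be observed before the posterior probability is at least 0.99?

Prior odds = 0.0083/0.9917 = 83/9917.
Likelihood ratio per positive diagnostic = 1.6.
Target posterior odds = 0.99/0.01 = 99.
Need (83/9917) × 1.6ⁿ ≥ 99, i.e. 1.6ⁿ ≥ 981783/83.
1.6¹⁹ ≈7555.79 falls short of 981783/83 but 1.6²⁰ ≈12089.3 reaches it, so n = 20.

20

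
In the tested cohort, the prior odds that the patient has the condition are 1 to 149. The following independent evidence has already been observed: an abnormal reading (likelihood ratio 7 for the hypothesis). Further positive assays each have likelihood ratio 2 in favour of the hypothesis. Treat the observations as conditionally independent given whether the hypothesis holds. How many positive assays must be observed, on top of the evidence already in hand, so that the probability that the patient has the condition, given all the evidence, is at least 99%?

Prior odds = 1/149.
Bayes factor of the evidence already in hand = 7.
Odds after that evidence = (1/149) × 7 = 7/149.
Target odds = 0.99/0.01 = 99.
Need 2ⁿ ≥ 99 ÷ (7/149) = 14751/7.
2¹¹ = 2048 falls short of 14751/7 but 2¹² = 4096 reaches it, so n = 12.

12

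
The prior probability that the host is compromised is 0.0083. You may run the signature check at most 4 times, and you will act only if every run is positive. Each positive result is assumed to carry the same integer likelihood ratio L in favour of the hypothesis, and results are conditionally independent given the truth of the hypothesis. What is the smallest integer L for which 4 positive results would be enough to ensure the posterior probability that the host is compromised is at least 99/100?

Prior odds = 0.0083/0.9917 = 83/9917.
Target odds = 0.99/0.01 = 99.
Need L⁴ ≥ 99 ÷ (83/9917) = 981783/83.
10⁴ = 10000 < 981783/83 ≤ 14641 = 11⁴, so L = 11.

11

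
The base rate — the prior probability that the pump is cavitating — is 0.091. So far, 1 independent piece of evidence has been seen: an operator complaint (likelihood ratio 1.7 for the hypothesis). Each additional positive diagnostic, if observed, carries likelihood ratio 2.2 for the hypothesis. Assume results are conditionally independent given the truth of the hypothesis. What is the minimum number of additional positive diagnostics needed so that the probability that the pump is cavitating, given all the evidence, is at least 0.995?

Prior odds = 0.091/0.909 = 91/909.
Bayes factor of the evidence already in hand = 1.7.
Odds after that evidence = (91/909) × 1.7 = 1547/9090.
Target odds = 0.995/0.005 = 199.
Need 2.2ⁿ ≥ 199 ÷ (1547/9090) = 1808910/1547.
2.2⁸ = 214358881/390625 falls short of 1808910/1547 but 2.2⁹ ≈1207.27 reaches it, so n = 9.

9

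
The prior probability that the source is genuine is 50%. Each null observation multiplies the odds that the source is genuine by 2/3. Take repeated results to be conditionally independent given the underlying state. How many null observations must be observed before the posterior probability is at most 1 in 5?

Prior odds = 0.5/0.5 = 1.
Likelihood ratio per null observation = 2/3.
Target posterior odds = 0.2/0.8 = 0.25.
Require (2/3)ⁿ ≤ 0.25 ÷ 1 = 0.25.
(2/3)³ = 8/27 is still above 0.25 but (2/3)⁴ = 16/81 is at or below it, so n = 4.

4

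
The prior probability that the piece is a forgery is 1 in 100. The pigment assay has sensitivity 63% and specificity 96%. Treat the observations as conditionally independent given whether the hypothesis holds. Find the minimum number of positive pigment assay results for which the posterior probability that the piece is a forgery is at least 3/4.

Prior odds = 0.01/0.99 = 1/99.
False-positive rate = 1 − 0.96 = 0.04; likelihood ratio of a positive = 0.63/0.04 = 15.75.
Target odds: 0.75 ÷ 0.25 = 3.
Need (1/99) × 15.75ⁿ ≥ 3, i.e. 15.75ⁿ ≥ 297.
15.75² = 248.0625 falls short of 297 but 15.75³ = 3906.984375 reaches it, so n = 3.

3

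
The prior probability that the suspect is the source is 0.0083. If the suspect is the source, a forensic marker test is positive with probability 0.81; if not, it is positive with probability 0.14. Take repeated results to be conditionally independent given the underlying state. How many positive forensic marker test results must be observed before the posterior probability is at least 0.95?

Prior odds: 0.0083 ÷ 0.9917 = 83/9917.
Likelihood ratio of a positive = 0.81/0.14 = 81/14.
Target posterior odds = 0.95/0.05 = 19.
Require (81/14)ⁿ ≥ 19 ÷ (83/9917) = 188423/83.
(81/14)⁴ = 43046721/38416 falls short of 188423/83 but (81/14)⁵ ≈6483.13 reaches it, so n = 5.

5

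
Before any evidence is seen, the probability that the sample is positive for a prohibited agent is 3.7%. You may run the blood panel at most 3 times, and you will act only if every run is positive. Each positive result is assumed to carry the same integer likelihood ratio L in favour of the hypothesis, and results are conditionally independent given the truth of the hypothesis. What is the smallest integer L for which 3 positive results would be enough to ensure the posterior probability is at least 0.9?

Prior odds = 0.037/0.963 = 37/963.
Target odds = 0.9/0.1 = 9.
Need L³ ≥ 9 ÷ (37/963) = 8667/37.
6³ = 216 < 8667/37 ≤ 343 = 7³, so L = 7.

7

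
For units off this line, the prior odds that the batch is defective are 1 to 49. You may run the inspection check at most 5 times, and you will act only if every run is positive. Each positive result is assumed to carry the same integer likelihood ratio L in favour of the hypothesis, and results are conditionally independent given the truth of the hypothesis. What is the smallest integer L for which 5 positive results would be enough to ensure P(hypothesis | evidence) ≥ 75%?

Prior odds = 1/49.
Target odds = 0.75/0.25 = 3.
Need L⁵ ≥ 3 ÷ (1/49) = 147.
2⁵ = 32 < 147 ≤ 243 = 3⁵, so L = 3.

3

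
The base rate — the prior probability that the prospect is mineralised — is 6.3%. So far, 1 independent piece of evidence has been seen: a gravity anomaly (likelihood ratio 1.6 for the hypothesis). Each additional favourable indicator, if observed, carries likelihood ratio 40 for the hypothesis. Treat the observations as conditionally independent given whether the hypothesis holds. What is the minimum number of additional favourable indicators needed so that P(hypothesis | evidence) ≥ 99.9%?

3

Prior odds = 0.063/0.937 = 63/937.
Bayes factor of the evidence already in hand = 1.6.
Odds after that evidence = (63/937) × 1.6 = 504/4685.
Target odds = 0.999/0.001 = 999.
Need 40ⁿ ≥ 999 ÷ (504/4685) = 520035/56.
40² = 1600 falls short of 520035/56 but 40³ = 64000 reaches it, so n = 3.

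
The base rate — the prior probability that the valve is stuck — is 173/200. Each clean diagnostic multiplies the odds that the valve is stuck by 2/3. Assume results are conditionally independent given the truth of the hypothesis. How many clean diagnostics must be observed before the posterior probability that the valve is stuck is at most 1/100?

16

Prior odds = 0.865/0.135 = 173/27.
Likelihood ratio per clean diagnostic = 2/3.
Target posterior odds = 0.01/0.99 = 1/99.
Require (2/3)ⁿ ≤ 1/99 ÷ (173/27) = 3/1903.
(2/3)¹⁵ = 32768/14348907 is still above 3/1903 but (2/3)¹⁶ = 65536/43046721 is at or below it, so n = 16.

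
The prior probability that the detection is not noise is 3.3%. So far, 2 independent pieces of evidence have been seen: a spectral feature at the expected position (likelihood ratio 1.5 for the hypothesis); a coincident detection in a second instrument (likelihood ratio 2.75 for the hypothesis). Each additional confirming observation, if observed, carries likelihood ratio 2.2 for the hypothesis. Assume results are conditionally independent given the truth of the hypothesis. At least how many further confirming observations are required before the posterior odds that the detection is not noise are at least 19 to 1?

Prior odds = 0.033/0.967 = 33/967.
Combined Bayes factor of the evidence already in hand = 1.5 × 2.75 = 4.125.
Odds after that evidence = (33/967) × 4.125 = 1089/7736.
Target odds = 19.
Need 2.2ⁿ ≥ 19 ÷ (1089/7736) = 146984/1089.
2.2⁶ = 1771561/15625 falls short of 146984/1089 but 2.2⁷ = 19487171/78125 reaches it, so n = 7.

7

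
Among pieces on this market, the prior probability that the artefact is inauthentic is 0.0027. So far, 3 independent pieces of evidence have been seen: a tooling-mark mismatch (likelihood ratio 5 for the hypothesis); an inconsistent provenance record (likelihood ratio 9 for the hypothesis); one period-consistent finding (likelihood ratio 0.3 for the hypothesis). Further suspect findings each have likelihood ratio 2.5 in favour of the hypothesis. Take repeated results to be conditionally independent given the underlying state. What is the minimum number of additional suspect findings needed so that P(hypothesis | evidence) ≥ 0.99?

Prior odds = 0.0027/0.9973 = 27/9973.
Combined Bayes factor of the evidence already in hand = 5 × 9 × 0.3 = 13.5.
Odds after that evidence = (27/9973) × 13.5 = 729/19946.
Target odds = 0.99/0.01 = 99.
Need 2.5ⁿ ≥ 99 ÷ (729/19946) = 219406/81.
2.5⁸ = 390625/256 falls short of 219406/81 but 2.5⁹ = 1953125/512 reaches it, so n = 9.

9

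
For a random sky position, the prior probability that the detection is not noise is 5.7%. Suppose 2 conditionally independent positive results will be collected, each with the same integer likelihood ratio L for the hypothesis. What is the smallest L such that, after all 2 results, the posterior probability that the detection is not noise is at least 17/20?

Prior odds = 0.057/0.943 = 57/943.
Target odds = 0.85/0.15 = 17/3.
Need L² ≥ 17/3 ÷ (57/943) = 16031/171.
9² = 81 < 16031/171 ≤ 100 = 10², so L = 10.

10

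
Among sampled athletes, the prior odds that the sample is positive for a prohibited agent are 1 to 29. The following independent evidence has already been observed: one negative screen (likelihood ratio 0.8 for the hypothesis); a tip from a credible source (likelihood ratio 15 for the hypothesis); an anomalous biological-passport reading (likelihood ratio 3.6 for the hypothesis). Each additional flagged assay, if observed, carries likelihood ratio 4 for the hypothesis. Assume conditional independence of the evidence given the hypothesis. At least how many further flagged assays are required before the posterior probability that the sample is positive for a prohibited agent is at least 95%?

2

Prior odds = 1/29.
Combined Bayes factor of the evidence already in hand = 0.8 × 15 × 3.6 = 43.2.
Odds after that evidence = (1/29) × 43.2 = 216/145.
Target odds = 0.95/0.05 = 19.
Need 4ⁿ ≥ 19 ÷ (216/145) = 2755/216.
4¹ = 4 falls short of 2755/216 but 4² = 16 reaches it, so n = 2.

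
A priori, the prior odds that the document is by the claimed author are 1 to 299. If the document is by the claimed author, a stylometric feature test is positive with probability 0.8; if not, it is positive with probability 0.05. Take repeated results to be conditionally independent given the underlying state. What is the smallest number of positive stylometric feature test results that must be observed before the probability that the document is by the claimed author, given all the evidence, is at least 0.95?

Prior odds = 1/299.
Likelihood ratio of a positive = 0.8/0.05 = 16.
Target odds: 0.95 ÷ 0.05 = 19.
Need (1/299) × 16ⁿ ≥ 19, i.e. 16ⁿ ≥ 5681.
16³ = 4096 falls short of 5681 but 16⁴ = 65536 reaches it, so n = 4.

4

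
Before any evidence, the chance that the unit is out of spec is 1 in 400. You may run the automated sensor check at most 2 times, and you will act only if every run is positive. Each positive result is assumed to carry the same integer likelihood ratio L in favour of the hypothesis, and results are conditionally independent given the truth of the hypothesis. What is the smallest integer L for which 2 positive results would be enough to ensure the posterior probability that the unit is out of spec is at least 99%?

Prior odds = 0.0025/0.9975 = 1/399.
Target odds = 0.99/0.01 = 99.
Need L² ≥ 99 ÷ (1/399) = 39501.
198² = 39204 < 39501 ≤ 39601 = 199², so L = 199.

199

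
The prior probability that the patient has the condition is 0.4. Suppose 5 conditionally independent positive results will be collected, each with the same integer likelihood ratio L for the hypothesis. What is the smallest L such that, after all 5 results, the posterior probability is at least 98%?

Prior odds = 0.4/0.6 = 2/3.
Target odds = 0.98/0.02 = 49.
Need L⁵ ≥ 49 ÷ (2/3) = 73.5.
2⁵ = 32 < 73.5 ≤ 243 = 3⁵, so L = 3.

3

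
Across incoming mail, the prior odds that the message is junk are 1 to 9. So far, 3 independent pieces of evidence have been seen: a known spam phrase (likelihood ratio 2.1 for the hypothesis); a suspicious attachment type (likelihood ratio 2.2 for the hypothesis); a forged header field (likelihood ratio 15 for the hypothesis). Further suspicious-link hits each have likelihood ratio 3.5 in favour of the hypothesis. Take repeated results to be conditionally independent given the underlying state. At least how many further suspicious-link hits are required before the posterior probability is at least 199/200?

Prior odds = 1/9.
Combined Bayes factor of the evidence already in hand = 2.1 × 2.2 × 15 = 69.3.
Odds after that evidence = (1/9) × 69.3 = 7.7.
Target odds = 0.995/0.005 = 199.
Need 3.5ⁿ ≥ 199 ÷ 7.7 = 1990/77.
3.5² = 12.25 falls short of 1990/77 but 3.5³ = 42.875 reaches it, so n = 3.

3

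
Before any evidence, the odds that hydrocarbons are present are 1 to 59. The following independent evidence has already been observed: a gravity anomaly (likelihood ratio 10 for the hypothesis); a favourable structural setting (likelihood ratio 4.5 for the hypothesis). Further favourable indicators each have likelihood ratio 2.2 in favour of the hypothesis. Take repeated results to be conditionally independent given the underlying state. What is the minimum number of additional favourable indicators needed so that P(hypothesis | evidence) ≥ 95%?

5

Prior odds = 1/59.
Combined Bayes factor of the evidence already in hand = 10 × 4.5 = 45.
Odds after that evidence = (1/59) × 45 = 45/59.
Target odds = 0.95/0.05 = 19.
Need 2.2ⁿ ≥ 19 ÷ (45/59) = 1121/45.
2.2⁴ = 23.4256 falls short of 1121/45 but 2.2⁵ = 51.53632 reaches it, so n = 5.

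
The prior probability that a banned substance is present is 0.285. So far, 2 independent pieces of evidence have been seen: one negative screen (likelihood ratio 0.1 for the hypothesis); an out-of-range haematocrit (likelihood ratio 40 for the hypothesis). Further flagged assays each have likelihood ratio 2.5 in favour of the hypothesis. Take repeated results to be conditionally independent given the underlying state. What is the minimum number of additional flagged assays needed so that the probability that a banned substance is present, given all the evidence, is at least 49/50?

Prior odds = 0.285/0.715 = 57/143.
Combined Bayes factor of the evidence already in hand = 0.1 × 40 = 4.
Odds after that evidence = (57/143) × 4 = 228/143.
Target odds = 0.98/0.02 = 49.
Need 2.5ⁿ ≥ 49 ÷ (228/143) = 7007/228.
2.5³ = 15.625 falls short of 7007/228 but 2.5⁴ = 39.0625 reaches it, so n = 4.

4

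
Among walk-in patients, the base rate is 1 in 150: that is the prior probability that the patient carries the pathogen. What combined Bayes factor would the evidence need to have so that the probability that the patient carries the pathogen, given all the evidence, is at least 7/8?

Prior odds = (1/150)/(149/150) = 1/149.
Target odds = 0.875/0.125 = 7.
Required Bayes factor = 7 ÷ (1/149) = 1043.

1043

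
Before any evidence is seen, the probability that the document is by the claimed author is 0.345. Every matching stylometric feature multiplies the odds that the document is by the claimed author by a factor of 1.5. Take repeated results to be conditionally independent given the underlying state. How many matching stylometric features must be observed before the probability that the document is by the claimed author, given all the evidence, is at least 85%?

Prior odds: 0.345 ÷ 0.655 = 69/131.
Likelihood ratio per matching stylometric feature = 1.5.
Target odds: 0.85 ÷ 0.15 = 17/3.
Require 1.5ⁿ ≥ 17/3 ÷ (69/131) = 2227/207.
1.5⁵ = 7.59375 falls short of 2227/207 but 1.5⁶ = 11.390625 reaches it, so n = 6.

6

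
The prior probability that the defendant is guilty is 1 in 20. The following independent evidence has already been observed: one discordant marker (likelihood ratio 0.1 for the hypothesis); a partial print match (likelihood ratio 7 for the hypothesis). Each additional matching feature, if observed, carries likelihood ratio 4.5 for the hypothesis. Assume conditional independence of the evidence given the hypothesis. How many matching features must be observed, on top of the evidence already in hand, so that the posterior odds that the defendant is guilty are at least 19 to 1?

Prior odds = 0.05/0.95 = 1/19.
Combined Bayes factor of the evidence already in hand = 0.1 × 7 = 0.7.
Odds after that evidence = (1/19) × 0.7 = 7/190.
Target odds = 19.
Need 4.5ⁿ ≥ 19 ÷ (7/190) = 3610/7.
4.5⁴ = 410.0625 falls short of 3610/7 but 4.5⁵ = 1845.28125 reaches it, so n = 5.

5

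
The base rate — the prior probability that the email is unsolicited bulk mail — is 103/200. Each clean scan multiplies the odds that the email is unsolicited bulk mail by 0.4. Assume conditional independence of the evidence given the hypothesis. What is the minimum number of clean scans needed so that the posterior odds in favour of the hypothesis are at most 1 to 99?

Prior odds: 0.515 ÷ 0.485 = 103/97.
Likelihood ratio per clean scan = 0.4.
Target odds = 1/99.
Need (103/97) × 0.4ⁿ ≤ 1/99, i.e. 0.4ⁿ ≤ 97/10197.
0.4⁵ = 0.01024 is still above 97/10197 but 0.4⁶ = 64/15625 is at or below it, so n = 6.

6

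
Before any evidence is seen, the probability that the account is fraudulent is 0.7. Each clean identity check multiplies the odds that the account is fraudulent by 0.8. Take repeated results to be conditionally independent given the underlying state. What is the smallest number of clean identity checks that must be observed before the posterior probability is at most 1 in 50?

22

Prior odds = 0.7/0.3 = 7/3.
Likelihood ratio per clean identity check = 0.8.
Target posterior odds = 0.02/0.98 = 1/49.
Need (7/3) × 0.8ⁿ ≤ 1/49, i.e. 0.8ⁿ ≤ 3/343.
0.8²¹ ≈0.00922337 is still above 3/343 but 0.8²² ≈0.0073787 is at or below it, so n = 22.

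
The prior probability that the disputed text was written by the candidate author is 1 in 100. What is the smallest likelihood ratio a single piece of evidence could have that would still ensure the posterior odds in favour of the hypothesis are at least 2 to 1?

198

Prior odds = 0.01/0.99 = 1/99.
Target odds = 2.
Required Bayes factor = 2 ÷ (1/99) = 198.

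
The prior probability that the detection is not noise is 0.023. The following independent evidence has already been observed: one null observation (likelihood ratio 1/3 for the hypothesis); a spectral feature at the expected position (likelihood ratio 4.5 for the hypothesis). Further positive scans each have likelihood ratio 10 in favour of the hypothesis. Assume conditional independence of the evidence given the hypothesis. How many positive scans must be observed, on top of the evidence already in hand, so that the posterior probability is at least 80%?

Prior odds = 0.023/0.977 = 23/977.
Combined Bayes factor of the evidence already in hand = (1/3) × 4.5 = 1.5.
Odds after that evidence = (23/977) × 1.5 = 69/1954.
Target odds = 0.8/0.2 = 4.
Need 10ⁿ ≥ 4 ÷ (69/1954) = 7816/69.
10² = 100 falls short of 7816/69 but 10³ = 1000 reaches it, so n = 3.

3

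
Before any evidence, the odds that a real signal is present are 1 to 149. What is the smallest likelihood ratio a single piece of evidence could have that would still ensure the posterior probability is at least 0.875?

Prior odds = 1/149.
Target odds = 0.875/0.125 = 7.
Required Bayes factor = 7 ÷ (1/149) = 1043.

1043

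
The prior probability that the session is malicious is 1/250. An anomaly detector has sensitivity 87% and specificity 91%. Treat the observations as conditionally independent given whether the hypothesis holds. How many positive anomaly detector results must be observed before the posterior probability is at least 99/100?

Prior odds: 0.004 ÷ 0.996 = 1/249.
False-positive rate = 1 − 0.91 = 0.09; likelihood ratio of a positive = 0.87/0.09 = 29/3.
Target posterior odds = 0.99/0.01 = 99.
Need (1/249) × (29/3)ⁿ ≥ 99, i.e. (29/3)ⁿ ≥ 24651.
(29/3)⁴ = 707281/81 falls short of 24651 but (29/3)⁵ = 20511149/243 reaches it, so n = 5.

5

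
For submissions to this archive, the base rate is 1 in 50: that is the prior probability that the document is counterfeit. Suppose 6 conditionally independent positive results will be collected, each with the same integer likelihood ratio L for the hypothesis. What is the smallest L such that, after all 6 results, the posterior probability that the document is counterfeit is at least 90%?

3

Prior odds = 0.02/0.98 = 1/49.
Target odds = 0.9/0.1 = 9.
Need L⁶ ≥ 9 ÷ (1/49) = 441.
2⁶ = 64 < 441 ≤ 729 = 3⁶, so L = 3.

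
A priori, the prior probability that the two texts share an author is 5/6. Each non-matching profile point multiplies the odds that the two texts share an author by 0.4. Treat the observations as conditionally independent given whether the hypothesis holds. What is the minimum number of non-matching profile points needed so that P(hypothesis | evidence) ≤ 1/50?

Prior odds = (5/6)/(1/6) = 5.
Likelihood ratio per non-matching profile point = 0.4.
Target posterior odds = 0.02/0.98 = 1/49.
Require 0.4ⁿ ≤ 1/49 ÷ 5 = 1/245.
0.4⁶ = 64/15625 is still above 1/245 but 0.4⁷ = 128/78125 is at or below it, so n = 7.

7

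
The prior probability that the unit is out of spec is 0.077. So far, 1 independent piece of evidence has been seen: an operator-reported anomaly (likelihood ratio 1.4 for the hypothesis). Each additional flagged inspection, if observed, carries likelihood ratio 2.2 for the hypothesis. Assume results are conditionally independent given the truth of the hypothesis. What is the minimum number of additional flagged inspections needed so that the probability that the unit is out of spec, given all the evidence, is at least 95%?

Prior odds = 0.077/0.923 = 77/923.
Bayes factor of the evidence already in hand = 1.4.
Odds after that evidence = (77/923) × 1.4 = 539/4615.
Target odds = 0.95/0.05 = 19.
Need 2.2ⁿ ≥ 19 ÷ (539/4615) = 87685/539.
2.2⁶ = 1771561/15625 falls short of 87685/539 but 2.2⁷ = 19487171/78125 reaches it, so n = 7.

7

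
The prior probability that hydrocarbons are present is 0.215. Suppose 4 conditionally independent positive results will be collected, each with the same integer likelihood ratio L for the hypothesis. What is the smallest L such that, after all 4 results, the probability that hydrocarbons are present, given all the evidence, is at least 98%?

4

Prior odds = 0.215/0.785 = 43/157.
Target odds = 0.98/0.02 = 49.
Need L⁴ ≥ 49 ÷ (43/157) = 7693/43.
3⁴ = 81 < 7693/43 ≤ 256 = 4⁴, so L = 4.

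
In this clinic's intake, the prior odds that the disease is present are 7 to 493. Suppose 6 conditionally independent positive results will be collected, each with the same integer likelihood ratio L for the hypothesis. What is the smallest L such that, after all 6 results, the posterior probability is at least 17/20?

Prior odds = 7/493.
Target odds = 0.85/0.15 = 17/3.
Need L⁶ ≥ 17/3 ÷ (7/493) = 8381/21.
2⁶ = 64 < 8381/21 ≤ 729 = 3⁶, so L = 3.

3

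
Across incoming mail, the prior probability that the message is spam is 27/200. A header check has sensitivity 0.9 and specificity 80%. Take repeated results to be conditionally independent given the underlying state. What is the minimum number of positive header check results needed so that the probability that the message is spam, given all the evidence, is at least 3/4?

2

Prior odds = 0.135/0.865 = 27/173.
False-positive rate = 1 − 0.8 = 0.2; likelihood ratio of a positive = 0.9/0.2 = 4.5.
Target posterior odds = 0.75/0.25 = 3.
Need (27/173) × 4.5ⁿ ≥ 3, i.e. 4.5ⁿ ≥ 173/9.
4.5¹ = 4.5 falls short of 173/9 but 4.5² = 20.25 reaches it, so n = 2.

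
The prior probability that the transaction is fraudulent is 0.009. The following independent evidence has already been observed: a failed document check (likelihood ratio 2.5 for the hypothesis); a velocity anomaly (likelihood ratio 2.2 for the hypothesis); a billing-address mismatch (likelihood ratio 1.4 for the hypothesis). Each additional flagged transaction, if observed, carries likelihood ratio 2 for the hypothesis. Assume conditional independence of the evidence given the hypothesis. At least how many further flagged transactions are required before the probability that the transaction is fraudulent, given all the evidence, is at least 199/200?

Prior odds = 0.009/0.991 = 9/991.
Combined Bayes factor of the evidence already in hand = 2.5 × 2.2 × 1.4 = 7.7.
Odds after that evidence = (9/991) × 7.7 = 693/9910.
Target odds = 0.995/0.005 = 199.
Need 2ⁿ ≥ 199 ÷ (693/9910) = 1972090/693.
2¹¹ = 2048 falls short of 1972090/693 but 2¹² = 4096 reaches it, so n = 12.

12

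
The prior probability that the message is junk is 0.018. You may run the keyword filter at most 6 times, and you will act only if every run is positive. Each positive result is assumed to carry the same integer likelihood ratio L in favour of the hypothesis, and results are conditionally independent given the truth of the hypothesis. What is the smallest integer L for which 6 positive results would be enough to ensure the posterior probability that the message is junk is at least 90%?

3

Prior odds = 0.018/0.982 = 9/491.
Target odds = 0.9/0.1 = 9.
Need L⁶ ≥ 9 ÷ (9/491) = 491.
2⁶ = 64 < 491 ≤ 729 = 3⁶, so L = 3.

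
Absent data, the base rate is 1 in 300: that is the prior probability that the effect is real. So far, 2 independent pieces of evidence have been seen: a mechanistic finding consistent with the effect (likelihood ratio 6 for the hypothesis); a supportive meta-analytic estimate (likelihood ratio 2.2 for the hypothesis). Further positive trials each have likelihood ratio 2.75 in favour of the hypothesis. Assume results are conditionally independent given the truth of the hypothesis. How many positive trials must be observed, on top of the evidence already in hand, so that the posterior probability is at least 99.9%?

10

Prior odds = (1/300)/(299/300) = 1/299.
Combined Bayes factor of the evidence already in hand = 6 × 2.2 = 13.2.
Odds after that evidence = (1/299) × 13.2 = 66/1495.
Target odds = 0.999/0.001 = 999.
Need 2.75ⁿ ≥ 999 ÷ (66/1495) = 497835/22.
2.75⁹ ≈8994.86 falls short of 497835/22 but 2.75¹⁰ ≈24735.9 reaches it, so n = 10.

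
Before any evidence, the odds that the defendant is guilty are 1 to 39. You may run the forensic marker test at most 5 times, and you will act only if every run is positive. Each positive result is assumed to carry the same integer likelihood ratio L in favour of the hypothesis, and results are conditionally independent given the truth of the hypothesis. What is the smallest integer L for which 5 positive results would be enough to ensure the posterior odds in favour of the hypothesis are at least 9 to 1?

Prior odds = 1/39.
Target odds = 9.
Need L⁵ ≥ 9 ÷ (1/39) = 351.
3⁵ = 243 < 351 ≤ 1024 = 4⁵, so L = 4.

4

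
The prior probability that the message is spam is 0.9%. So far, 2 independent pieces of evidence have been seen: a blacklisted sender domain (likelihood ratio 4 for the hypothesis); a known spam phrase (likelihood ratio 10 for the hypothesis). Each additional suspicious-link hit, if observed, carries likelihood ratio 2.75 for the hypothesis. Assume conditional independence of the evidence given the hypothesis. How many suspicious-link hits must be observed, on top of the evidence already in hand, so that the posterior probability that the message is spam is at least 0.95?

4

Prior odds = 0.009/0.991 = 9/991.
Combined Bayes factor of the evidence already in hand = 4 × 10 = 40.
Odds after that evidence = (9/991) × 40 = 360/991.
Target odds = 0.95/0.05 = 19.
Need 2.75ⁿ ≥ 19 ÷ (360/991) = 18829/360.
2.75³ = 20.796875 falls short of 18829/360 but 2.75⁴ = 57.19140625 reaches it, so n = 4.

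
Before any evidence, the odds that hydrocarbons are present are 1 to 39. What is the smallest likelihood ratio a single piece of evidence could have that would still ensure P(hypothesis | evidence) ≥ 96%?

936

Prior odds = 1/39.
Target odds = 0.96/0.04 = 24.
Required Bayes factor = 24 ÷ (1/39) = 936.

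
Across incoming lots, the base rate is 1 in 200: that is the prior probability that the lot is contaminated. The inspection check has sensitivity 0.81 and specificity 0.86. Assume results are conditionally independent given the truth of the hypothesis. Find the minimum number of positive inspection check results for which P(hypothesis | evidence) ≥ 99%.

6

Prior odds = 0.005/0.995 = 1/199.
False-positive rate = 1 − 0.86 = 0.14; likelihood ratio of a positive = 0.81/0.14 = 81/14.
Target odds: 0.99 ÷ 0.01 = 99.
Require (81/14)ⁿ ≥ 99 ÷ (1/199) = 19701.
(81/14)⁵ ≈6483.13 falls short of 19701 but (81/14)⁶ ≈37509.6 reaches it, so n = 6.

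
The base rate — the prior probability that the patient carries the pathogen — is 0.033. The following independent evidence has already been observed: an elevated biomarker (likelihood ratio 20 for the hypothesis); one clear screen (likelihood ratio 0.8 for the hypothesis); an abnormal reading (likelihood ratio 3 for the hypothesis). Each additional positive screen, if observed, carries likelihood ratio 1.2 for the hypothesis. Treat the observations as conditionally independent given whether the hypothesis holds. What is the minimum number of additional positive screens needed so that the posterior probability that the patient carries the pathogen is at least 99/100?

Prior odds = 0.033/0.967 = 33/967.
Combined Bayes factor of the evidence already in hand = 20 × 0.8 × 3 = 48.
Odds after that evidence = (33/967) × 48 = 1584/967.
Target odds = 0.99/0.01 = 99.
Need 1.2ⁿ ≥ 99 ÷ (1584/967) = 60.4375.
1.2²² ≈55.2061 falls short of 60.4375 but 1.2²³ ≈66.2474 reaches it, so n = 23.

23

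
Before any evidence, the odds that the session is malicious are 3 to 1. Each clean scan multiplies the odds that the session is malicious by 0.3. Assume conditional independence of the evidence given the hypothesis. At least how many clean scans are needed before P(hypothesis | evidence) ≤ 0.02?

Prior odds = 3.
Likelihood ratio per clean scan = 0.3.
Target odds: 0.02 ÷ 0.98 = 1/49.
Need 3 × 0.3ⁿ ≤ 1/49, i.e. 0.3ⁿ ≤ 1/147.
0.3⁴ = 0.0081 is still above 1/147 but 0.3⁵ = 243/100000 is at or below it, so n = 5.

5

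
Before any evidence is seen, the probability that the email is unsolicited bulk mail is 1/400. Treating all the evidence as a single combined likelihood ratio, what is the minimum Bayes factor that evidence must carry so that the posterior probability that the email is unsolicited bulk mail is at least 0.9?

3591

Prior odds = 0.0025/0.9975 = 1/399.
Target odds = 0.9/0.1 = 9.
Required Bayes factor = 9 ÷ (1/399) = 3591.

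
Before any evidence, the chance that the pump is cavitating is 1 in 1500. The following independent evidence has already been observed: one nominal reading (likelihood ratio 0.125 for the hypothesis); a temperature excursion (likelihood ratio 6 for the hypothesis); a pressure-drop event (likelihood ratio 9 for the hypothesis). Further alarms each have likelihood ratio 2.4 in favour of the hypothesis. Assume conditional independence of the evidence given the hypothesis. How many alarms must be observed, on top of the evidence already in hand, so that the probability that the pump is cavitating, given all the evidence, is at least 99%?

12

Prior odds = (1/1500)/(1499/1500) = 1/1499.
Combined Bayes factor of the evidence already in hand = 0.125 × 6 × 9 = 6.75.
Odds after that evidence = (1/1499) × 6.75 = 27/5996.
Target odds = 0.99/0.01 = 99.
Need 2.4ⁿ ≥ 99 ÷ (27/5996) = 65956/3.
2.4¹¹ ≈15216.8 falls short of 65956/3 but 2.4¹² ≈36520.3 reaches it, so n = 12.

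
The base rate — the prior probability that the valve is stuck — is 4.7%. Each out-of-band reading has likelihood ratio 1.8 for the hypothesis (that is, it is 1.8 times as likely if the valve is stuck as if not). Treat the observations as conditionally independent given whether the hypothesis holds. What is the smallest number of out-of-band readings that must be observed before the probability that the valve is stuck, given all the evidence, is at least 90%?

9

Prior odds: 0.047 ÷ 0.953 = 47/953.
Likelihood ratio per out-of-band reading = 1.8.
Target odds: 0.9 ÷ 0.1 = 9.
Need (47/953) × 1.8ⁿ ≥ 9, i.e. 1.8ⁿ ≥ 8577/47.
1.8⁸ = 43046721/390625 falls short of 8577/47 but 1.8⁹ = 387420489/1953125 reaches it, so n = 9.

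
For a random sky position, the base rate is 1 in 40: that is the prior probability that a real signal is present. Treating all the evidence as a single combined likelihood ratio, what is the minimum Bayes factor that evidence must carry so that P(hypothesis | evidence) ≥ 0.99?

Prior odds = 0.025/0.975 = 1/39.
Target odds = 0.99/0.01 = 99.
Required Bayes factor = 99 ÷ (1/39) = 3861.

3861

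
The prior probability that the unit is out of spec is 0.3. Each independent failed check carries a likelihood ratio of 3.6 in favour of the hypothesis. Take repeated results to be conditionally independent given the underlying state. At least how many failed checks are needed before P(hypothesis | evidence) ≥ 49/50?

Prior odds = 0.3/0.7 = 3/7.
Likelihood ratio per failed check = 3.6.
Target odds: 0.98 ÷ 0.02 = 49.
Require 3.6ⁿ ≥ 49 ÷ (3/7) = 343/3.
3.6³ = 46.656 falls short of 343/3 but 3.6⁴ = 167.9616 reaches it, so n = 4.

4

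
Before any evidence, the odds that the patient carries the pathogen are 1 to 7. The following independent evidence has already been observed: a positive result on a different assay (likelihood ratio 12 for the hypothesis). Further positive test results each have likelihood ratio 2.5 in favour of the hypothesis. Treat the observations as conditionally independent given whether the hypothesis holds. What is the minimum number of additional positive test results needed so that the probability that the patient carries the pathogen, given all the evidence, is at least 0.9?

2

Prior odds = 1/7.
Bayes factor of the evidence already in hand = 12.
Odds after that evidence = (1/7) × 12 = 12/7.
Target odds = 0.9/0.1 = 9.
Need 2.5ⁿ ≥ 9 ÷ (12/7) = 5.25.
2.5¹ = 2.5 falls short of 5.25 but 2.5² = 6.25 reaches it, so n = 2.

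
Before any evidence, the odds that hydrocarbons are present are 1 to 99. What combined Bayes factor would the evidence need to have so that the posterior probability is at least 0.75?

Prior odds = 1/99.
Target odds = 0.75/0.25 = 3.
Required Bayes factor = 3 ÷ (1/99) = 297.

297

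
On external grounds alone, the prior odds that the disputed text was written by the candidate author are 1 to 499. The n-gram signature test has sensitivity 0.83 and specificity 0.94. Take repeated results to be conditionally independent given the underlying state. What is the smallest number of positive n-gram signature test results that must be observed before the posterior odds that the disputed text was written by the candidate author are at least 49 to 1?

4

Prior odds = 1/499.
False-positive rate = 1 − 0.94 = 0.06; likelihood ratio of a positive = 0.83/0.06 = 83/6.
Target odds = 49.
Need (1/499) × (83/6)ⁿ ≥ 49, i.e. (83/6)ⁿ ≥ 24451.
(83/6)³ = 571787/216 falls short of 24451 but (83/6)⁴ = 47458321/1296 reaches it, so n = 4.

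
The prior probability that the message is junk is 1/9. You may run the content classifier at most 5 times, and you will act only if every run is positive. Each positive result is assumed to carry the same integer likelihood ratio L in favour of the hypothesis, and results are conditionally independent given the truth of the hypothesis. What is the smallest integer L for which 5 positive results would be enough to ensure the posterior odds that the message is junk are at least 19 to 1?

Prior odds = (1/9)/(8/9) = 0.125.
Target odds = 19.
Need L⁵ ≥ 19 ÷ 0.125 = 152.
2⁵ = 32 < 152 ≤ 243 = 3⁵, so L = 3.

3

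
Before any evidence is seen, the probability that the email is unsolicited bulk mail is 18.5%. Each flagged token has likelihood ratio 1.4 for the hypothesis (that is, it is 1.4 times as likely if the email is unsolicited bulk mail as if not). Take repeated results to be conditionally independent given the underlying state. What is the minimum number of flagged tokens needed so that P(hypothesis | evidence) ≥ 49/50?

16

Prior odds = 0.185/0.815 = 37/163.
Likelihood ratio per flagged token = 1.4.
Target odds: 0.98 ÷ 0.02 = 49.
Need (37/163) × 1.4ⁿ ≥ 49, i.e. 1.4ⁿ ≥ 7987/37.
1.4¹⁵ ≈155.568 falls short of 7987/37 but 1.4¹⁶ ≈217.795 reaches it, so n = 16.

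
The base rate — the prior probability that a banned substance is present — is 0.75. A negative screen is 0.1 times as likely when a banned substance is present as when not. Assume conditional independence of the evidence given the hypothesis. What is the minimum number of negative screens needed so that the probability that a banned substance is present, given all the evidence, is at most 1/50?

3

Prior odds = 0.75/0.25 = 3.
Likelihood ratio per negative screen = 0.1.
Target posterior odds = 0.02/0.98 = 1/49.
Need 3 × 0.1ⁿ ≤ 1/49, i.e. 0.1ⁿ ≤ 1/147.
0.1² = 0.01 is still above 1/147 but 0.1³ = 0.001 is at or below it, so n = 3.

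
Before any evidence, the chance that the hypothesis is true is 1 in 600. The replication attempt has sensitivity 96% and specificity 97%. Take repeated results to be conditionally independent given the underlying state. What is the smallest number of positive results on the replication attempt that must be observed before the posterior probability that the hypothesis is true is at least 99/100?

Prior odds: (1/600) ÷ (599/600) = 1/599.
False-positive rate = 1 − 0.97 = 0.03; likelihood ratio of a positive = 0.96/0.03 = 32.
Target odds: 0.99 ÷ 0.01 = 99.
Need (1/599) × 32ⁿ ≥ 99, i.e. 32ⁿ ≥ 59301.
32³ = 32768 falls short of 59301 but 32⁴ = 1048576 reaches it, so n = 4.

4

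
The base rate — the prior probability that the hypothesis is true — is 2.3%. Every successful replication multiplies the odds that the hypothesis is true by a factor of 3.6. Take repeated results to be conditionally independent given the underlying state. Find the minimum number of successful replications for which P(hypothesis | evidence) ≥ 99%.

7

Prior odds = 0.023/0.977 = 23/977.
Likelihood ratio per successful replication = 3.6.
Target posterior odds = 0.99/0.01 = 99.
Require 3.6ⁿ ≥ 99 ÷ (23/977) = 96723/23.
3.6⁶ = 34012224/15625 falls short of 96723/23 but 3.6⁷ = 612220032/78125 reaches it, so n = 7.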